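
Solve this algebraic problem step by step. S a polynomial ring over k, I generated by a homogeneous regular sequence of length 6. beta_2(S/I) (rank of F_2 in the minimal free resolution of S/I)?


Regular sequence => Koszul complex is the minimal free resolution.
Syz_1 minimally generated by Koszul relations f_i*e_j - f_j*e_i (i<j): mu(Syz_1) = beta_2 = C(m,2) = m(m-1)/2
m=6
6*5/2 = 15


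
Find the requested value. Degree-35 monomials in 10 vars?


C(d+n-1,n-1)=C(44,9)=708930508


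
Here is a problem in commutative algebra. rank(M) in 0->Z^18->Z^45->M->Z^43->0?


Alt sum=0:
(-1)^0*18 + (-1)^1*45 + (-1)^2*? + (-1)^3*43=0
rank(M)=70


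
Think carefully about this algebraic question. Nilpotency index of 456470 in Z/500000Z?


456470^k mod 500000:
k=1: 456470
k=2: 360900
k=3: 23000
k=4: 310000
k=5: 200000
k=6: 0
First zero at k = 6


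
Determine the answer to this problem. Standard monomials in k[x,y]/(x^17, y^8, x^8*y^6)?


k[x,y]/I, I = (x^17, y^8, x^8*y^6)
Rect: 17x8=136. Corner: (17-8)x(8-6)=18.
dim = 136-18 = 118


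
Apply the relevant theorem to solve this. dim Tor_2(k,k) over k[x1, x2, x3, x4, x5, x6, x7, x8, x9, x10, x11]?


Koszul: C(n,i)=C(11,2)=55


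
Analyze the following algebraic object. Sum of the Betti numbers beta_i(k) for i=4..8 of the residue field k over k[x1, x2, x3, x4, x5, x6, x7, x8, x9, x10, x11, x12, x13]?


Koszul resolution: beta_i(k)=C(n,i), n=13
C(13,4)=715, C(13,5)=1287, C(13,6)=1716, C(13,7)=1716, C(13,8)=1287
Sum=6721


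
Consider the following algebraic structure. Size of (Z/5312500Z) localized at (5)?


5-primary part: 5312500=5^7*68
Size=5^7=78125


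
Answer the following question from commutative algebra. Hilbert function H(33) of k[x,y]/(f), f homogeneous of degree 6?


H(t)=d for t>=d-1.
d=6, t=33
H(33)=6


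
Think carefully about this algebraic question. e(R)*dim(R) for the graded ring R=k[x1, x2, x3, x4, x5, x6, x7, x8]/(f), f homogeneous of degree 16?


e(R)=deg(f)=16, dim(R)=8-1=7
e*dim=16*7=112


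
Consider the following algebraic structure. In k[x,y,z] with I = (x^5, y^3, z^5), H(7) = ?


Need i<5, j<3, k<5 with i+j+k=7.
For each i, j ranges over max(0,7-i-4)..min(2,7-i):
  i=0: j in [3,2] -> 0
  i=1: j in [2,2] -> 1
  i=2: j in [1,2] -> 2
  i=3: j in [0,2] -> 3
  i=4: j in [0,2] -> 3
H(7) = 0+1+2+3+3 = 9


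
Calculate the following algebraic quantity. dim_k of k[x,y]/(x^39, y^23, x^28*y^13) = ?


k[x,y]/I, I = (x^39, y^23, x^28*y^13)
Rect: 39x23=897. Corner: (39-28)x(23-13)=110.
dim = 897-110 = 787


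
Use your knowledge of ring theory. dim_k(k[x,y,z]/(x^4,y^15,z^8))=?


Basis: x^iy^jz^k, i<4,j<15,k<8
4*15*8=480


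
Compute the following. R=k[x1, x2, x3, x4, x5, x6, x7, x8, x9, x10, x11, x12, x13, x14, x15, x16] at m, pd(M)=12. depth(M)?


pd+depth=depth(R)=16
depth=16-12=4


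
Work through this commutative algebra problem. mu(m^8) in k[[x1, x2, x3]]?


C(n+d-1,d)=C(10,8)=45


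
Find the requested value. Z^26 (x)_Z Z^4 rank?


rank(M(x)N) = rank(M)*rank(N)
26*4 = 104


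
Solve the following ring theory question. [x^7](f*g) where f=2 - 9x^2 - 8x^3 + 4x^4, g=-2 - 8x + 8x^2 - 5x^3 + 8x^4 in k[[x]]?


[x^7] = sum a_i*b_j, i+j=7
  -8*8=-64
  4*-5=-20
Sum=-84


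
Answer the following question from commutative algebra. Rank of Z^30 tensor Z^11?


rank(M(x)N) = rank(M)*rank(N)
30*11 = 330


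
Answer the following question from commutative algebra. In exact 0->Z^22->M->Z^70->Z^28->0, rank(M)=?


Alt sum=0:
(-1)^0*22 + (-1)^1*? + (-1)^2*70 + (-1)^3*28=0
rank(M)=64


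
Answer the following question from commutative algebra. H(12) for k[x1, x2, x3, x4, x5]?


C(d+n-1,n-1)=C(16,4)=1820


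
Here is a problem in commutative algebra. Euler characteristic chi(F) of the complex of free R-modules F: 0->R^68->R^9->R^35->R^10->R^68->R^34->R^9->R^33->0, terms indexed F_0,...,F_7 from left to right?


chi = sum (-1)^i * rank:
(-1)^0*68=68
(-1)^1*9=-9
(-1)^2*35=35
(-1)^3*10=-10
(-1)^4*68=68
(-1)^5*34=-34
(-1)^6*9=9
(-1)^7*33=-33
chi=94


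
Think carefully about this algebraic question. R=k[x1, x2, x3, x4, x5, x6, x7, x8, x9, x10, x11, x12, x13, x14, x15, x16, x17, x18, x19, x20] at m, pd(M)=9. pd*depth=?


pd+depth=20
depth=20-9=11
pd*depth=9*11=99


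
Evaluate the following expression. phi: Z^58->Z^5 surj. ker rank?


rank(ker) = 58-5 = 53


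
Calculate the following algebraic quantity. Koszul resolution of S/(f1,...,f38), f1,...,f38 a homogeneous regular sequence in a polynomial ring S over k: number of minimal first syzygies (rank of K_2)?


Regular sequence => Koszul complex is the minimal free resolution.
Syz_1 minimally generated by Koszul relations f_i*e_j - f_j*e_i (i<j): mu(Syz_1) = beta_2 = C(m,2) = m(m-1)/2
m=38
38*37/2 = 703


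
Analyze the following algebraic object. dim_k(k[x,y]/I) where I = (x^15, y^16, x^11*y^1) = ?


k[x,y]/I, I = (x^15, y^16, x^11*y^1)
Rect: 15x16=240. Corner: (15-11)x(16-1)=60.
dim = 240-60 = 180


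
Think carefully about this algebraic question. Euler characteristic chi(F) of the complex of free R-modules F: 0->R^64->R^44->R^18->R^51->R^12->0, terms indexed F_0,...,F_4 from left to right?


chi = sum (-1)^i * rank:
(-1)^0*64=64
(-1)^1*44=-44
(-1)^2*18=18
(-1)^3*51=-51
(-1)^4*12=12
chi=-1


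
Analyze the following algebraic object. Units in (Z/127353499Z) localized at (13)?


Local ring = Z/371293Z.
phi(371293) = 13^4*(13-1) = 342732


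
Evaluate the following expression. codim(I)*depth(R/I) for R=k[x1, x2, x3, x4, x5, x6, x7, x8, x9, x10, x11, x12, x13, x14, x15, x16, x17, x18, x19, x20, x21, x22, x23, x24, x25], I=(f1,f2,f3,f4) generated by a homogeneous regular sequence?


codim=4, depth=dim(R/I)=25-4=21
Product=4*21=84


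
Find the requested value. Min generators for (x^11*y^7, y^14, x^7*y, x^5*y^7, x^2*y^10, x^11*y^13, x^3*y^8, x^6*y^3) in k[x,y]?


Remove redundant (divisible by others).
x^11*y^13 redundant.
x^11*y^7 redundant.
Min: x^7*y, x^6*y^3, x^5*y^7, x^3*y^8, x^2*y^10, y^14
Count=6


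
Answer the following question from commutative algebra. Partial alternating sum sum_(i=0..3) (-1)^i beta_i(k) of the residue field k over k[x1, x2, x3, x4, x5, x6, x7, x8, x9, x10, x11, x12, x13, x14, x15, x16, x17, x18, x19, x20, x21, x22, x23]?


Koszul resolution: beta_i(k)=C(n,i), n=23
sum_(i=0..p) (-1)^i C(n,i) = (-1)^p C(n-1,p)
(-1)^3*C(22,3) = (-1)^3*1540 = -1540


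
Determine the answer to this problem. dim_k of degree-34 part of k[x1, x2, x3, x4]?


C(d+n-1,n-1)=C(37,3)=7770


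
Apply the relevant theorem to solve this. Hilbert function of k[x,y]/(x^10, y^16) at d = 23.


k[x,y], I = (x^10, y^16), d = 23
Need i < 10 and d-i < 16.
Range: 8 <= i <= 9.
H(23) = 2


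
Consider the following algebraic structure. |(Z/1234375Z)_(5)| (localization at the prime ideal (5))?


5-primary part: 1234375=5^6*79
Size=5^6=15625


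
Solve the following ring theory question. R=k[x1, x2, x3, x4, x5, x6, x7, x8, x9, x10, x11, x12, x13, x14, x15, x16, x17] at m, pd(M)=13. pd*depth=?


pd+depth=17
depth=17-13=4
pd*depth=13*4=52


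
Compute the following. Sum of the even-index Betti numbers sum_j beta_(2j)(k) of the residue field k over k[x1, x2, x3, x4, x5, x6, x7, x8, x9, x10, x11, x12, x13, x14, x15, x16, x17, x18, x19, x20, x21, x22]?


Koszul resolution: beta_i(k)=C(n,i), n=22
sum_even C(22,i) = 2^(n-1) = 2^21 = 2097152


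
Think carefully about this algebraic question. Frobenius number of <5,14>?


gcd(5,14)=1 => F=ab-a-b=5*14-5-14=70-19=51


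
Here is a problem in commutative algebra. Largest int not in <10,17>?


gcd(10,17)=1 => F=ab-a-b=10*17-10-17=170-27=143


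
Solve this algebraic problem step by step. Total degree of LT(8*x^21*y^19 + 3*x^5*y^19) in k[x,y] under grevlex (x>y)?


LT: 8*x^21*y^19
deg_x=21, deg_y=19
Total=21+19=40


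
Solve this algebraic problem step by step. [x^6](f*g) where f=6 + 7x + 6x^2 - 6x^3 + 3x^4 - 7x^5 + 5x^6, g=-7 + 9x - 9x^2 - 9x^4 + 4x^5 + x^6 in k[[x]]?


[x^6] = sum a_i*b_j, i+j=6
  6*1=6
  7*4=28
  6*-9=-54
  3*-9=-27
  -7*9=-63
  5*-7=-35
Sum=-145


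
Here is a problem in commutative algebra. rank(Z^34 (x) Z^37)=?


rank(M(x)N) = rank(M)*rank(N)
34*37 = 1258


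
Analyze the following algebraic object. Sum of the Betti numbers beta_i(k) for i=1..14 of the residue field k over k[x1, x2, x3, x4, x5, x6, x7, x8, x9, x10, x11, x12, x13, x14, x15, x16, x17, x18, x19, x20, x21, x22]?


Koszul resolution: beta_i(k)=C(n,i), n=22
C(22,1)=22, C(22,2)=231, C(22,3)=1540, C(22,4)=7315, C(22,5)=26334, C(22,6)=74613, C(22,7)=170544, C(22,8)=319770, C(22,9)=497420, C(22,10)=646646, C(22,11)=705432, C(22,12)=646646, C(22,13)=497420, C(22,14)=319770
Sum=3913703


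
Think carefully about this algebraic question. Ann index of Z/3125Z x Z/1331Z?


Exponent = lcm of the cyclic orders; pairwise coprime => product.
5^5*11^3=3125*1331=4159375


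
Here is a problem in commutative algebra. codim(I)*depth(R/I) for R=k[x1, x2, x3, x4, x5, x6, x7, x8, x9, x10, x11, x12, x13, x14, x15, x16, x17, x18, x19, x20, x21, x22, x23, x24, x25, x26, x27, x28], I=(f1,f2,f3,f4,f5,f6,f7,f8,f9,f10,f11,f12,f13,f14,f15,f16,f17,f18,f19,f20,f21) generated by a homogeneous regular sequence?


codim=21, depth=dim(R/I)=28-21=7
Product=21*7=147


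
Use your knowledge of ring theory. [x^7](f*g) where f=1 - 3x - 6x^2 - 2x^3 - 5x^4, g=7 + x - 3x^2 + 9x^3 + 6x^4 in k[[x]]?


[x^7] = sum a_i*b_j, i+j=7
  -2*6=-12
  -5*9=-45
Sum=-57


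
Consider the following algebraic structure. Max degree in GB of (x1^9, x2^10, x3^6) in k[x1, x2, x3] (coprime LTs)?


Pure powers, coprime LTs => already GB.
Degrees: 9, 10, 6
Max=10


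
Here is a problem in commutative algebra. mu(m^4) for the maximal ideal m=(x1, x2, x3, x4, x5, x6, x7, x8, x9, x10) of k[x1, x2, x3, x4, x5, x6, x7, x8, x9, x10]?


Graded Nakayama: mu(m^d) = dim_k (m^d/m^(d+1)) = #degree-4 monomials in 10 vars
C(n+d-1,d)=C(13,4)=715


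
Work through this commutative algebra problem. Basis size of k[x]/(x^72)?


Basis: 1,x,...,x^71
dim=72


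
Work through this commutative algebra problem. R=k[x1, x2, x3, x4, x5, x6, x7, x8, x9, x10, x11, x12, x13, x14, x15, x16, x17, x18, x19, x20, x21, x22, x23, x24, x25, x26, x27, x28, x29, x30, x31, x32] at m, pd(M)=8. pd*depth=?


pd+depth=32
depth=32-8=24
pd*depth=8*24=192


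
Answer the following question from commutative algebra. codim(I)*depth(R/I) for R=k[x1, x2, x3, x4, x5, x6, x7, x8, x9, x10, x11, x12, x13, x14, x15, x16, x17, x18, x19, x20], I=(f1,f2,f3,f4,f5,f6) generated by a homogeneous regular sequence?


codim=6, depth=dim(R/I)=20-6=14
Product=6*14=84


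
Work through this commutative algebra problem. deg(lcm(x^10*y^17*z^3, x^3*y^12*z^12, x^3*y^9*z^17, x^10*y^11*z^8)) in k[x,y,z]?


lcm = componentwise max:
x: max(10,3,3,10)=10
y: max(17,12,9,11)=17
z: max(3,12,17,8)=17
Total=10+17+17=44


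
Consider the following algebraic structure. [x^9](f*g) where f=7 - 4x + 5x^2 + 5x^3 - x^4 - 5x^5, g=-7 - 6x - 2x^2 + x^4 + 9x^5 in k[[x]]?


[x^9] = sum a_i*b_j, i+j=9
  -1*9=-9
  -5*1=-5
Sum=-14


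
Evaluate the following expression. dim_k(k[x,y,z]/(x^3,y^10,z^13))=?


Basis: x^iy^jz^k, i<3,j<10,k<13
3*10*13=390


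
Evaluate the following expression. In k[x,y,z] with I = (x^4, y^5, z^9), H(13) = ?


Need i<4, j<5, k<9 with i+j+k=13.
For each i, j ranges over max(0,13-i-8)..min(4,13-i):
  i=0: j in [5,4] -> 0
  i=1: j in [4,4] -> 1
  i=2: j in [3,4] -> 2
  i=3: j in [2,4] -> 3
H(13) = 0+1+2+3 = 6


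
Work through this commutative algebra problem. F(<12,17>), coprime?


gcd(12,17)=1 => F=ab-a-b=12*17-12-17=204-29=175


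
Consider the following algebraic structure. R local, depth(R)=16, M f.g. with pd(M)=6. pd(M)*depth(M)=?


pd+depth=16
depth=16-6=10
pd*depth=6*10=60


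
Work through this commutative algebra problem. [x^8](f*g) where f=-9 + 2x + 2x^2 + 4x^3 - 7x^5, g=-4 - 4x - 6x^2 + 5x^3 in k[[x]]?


[x^8] = sum a_i*b_j, i+j=8
  -7*5=-35
Sum=-35


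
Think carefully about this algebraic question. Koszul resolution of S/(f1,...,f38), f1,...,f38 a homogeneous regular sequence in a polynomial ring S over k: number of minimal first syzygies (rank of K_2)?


Regular sequence => Koszul complex is the minimal free resolution.
Syz_1 minimally generated by Koszul relations f_i*e_j - f_j*e_i (i<j): mu(Syz_1) = beta_2 = C(m,2) = m(m-1)/2
m=38
38*37/2 = 703


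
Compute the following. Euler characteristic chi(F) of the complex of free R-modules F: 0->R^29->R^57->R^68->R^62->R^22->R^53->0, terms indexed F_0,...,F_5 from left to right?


chi = sum (-1)^i * rank:
(-1)^0*29=29
(-1)^1*57=-57
(-1)^2*68=68
(-1)^3*62=-62
(-1)^4*22=22
(-1)^5*53=-53
chi=-53


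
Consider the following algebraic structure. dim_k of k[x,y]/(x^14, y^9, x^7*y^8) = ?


k[x,y]/I, I = (x^14, y^9, x^7*y^8)
Rect: 14x9=126. Corner: (14-7)x(9-8)=7.
dim = 126-7 = 119


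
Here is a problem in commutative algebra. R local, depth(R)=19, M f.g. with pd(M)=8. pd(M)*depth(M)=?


pd+depth=19
depth=19-8=11
pd*depth=8*11=88


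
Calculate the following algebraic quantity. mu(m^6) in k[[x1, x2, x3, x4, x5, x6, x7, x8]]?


C(n+d-1,d)=C(13,6)=1716


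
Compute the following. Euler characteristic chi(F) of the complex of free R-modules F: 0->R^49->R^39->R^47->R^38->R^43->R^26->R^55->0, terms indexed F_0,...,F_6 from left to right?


chi = sum (-1)^i * rank:
(-1)^0*49=49
(-1)^1*39=-39
(-1)^2*47=47
(-1)^3*38=-38
(-1)^4*43=43
(-1)^5*26=-26
(-1)^6*55=55
chi=91


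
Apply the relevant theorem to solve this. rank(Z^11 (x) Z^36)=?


rank(M(x)N) = rank(M)*rank(N)
11*36 = 396


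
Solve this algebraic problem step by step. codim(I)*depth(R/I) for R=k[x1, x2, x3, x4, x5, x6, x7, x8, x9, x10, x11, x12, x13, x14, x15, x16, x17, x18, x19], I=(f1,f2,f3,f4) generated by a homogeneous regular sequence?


codim=4, depth=dim(R/I)=19-4=15
Product=4*15=60


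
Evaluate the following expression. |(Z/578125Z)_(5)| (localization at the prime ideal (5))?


5-primary part: 578125=5^6*37
Size=5^6=15625


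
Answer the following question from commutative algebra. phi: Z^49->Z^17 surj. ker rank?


rank(ker) = 49-17 = 32


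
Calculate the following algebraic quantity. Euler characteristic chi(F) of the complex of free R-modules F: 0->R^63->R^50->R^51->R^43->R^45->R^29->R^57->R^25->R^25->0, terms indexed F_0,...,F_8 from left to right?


chi = sum (-1)^i * rank:
(-1)^0*63=63
(-1)^1*50=-50
(-1)^2*51=51
(-1)^3*43=-43
(-1)^4*45=45
(-1)^5*29=-29
(-1)^6*57=57
(-1)^7*25=-25
(-1)^8*25=25
chi=94


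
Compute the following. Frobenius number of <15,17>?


gcd(15,17)=1 => F=ab-a-b=15*17-15-17=255-32=223


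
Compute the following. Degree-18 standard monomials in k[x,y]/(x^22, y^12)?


k[x,y], I = (x^22, y^12), d = 18
Need i < 22 and d-i < 12.
Range: 7 <= i <= 18.
H(18) = 12


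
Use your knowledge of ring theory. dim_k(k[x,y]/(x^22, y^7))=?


Basis: x^i*y^j, i<22, j<7
22*7=154


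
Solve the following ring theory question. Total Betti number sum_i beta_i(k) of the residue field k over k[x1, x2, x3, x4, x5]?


Koszul resolution: beta_i(k)=C(n,i), n=5
sum_i C(5,i) = 2^5 = 32


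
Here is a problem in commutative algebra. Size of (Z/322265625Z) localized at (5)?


5-primary part: 322265625=5^10*33
Size=5^10=9765625


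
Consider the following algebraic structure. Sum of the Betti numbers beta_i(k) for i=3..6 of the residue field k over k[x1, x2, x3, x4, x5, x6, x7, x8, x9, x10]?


Koszul resolution: beta_i(k)=C(n,i), n=10
C(10,3)=120, C(10,4)=210, C(10,5)=252, C(10,6)=210
Sum=792


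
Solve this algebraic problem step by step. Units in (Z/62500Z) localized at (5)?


Local ring = Z/15625Z.
phi(15625) = 5^5*(5-1) = 12500


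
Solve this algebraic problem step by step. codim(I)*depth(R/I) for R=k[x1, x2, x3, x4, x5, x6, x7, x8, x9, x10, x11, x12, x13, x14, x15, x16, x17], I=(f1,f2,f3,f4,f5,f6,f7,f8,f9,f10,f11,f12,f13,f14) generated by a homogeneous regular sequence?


codim=14, depth=dim(R/I)=17-14=3
Product=14*3=42


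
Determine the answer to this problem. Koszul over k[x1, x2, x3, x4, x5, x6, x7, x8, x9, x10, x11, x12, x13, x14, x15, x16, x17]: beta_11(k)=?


C(n,i)=C(17,11)=12376


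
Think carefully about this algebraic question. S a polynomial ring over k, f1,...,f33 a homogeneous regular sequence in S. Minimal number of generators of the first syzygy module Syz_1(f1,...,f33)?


Regular sequence => Koszul complex is the minimal free resolution.
Syz_1 minimally generated by Koszul relations f_i*e_j - f_j*e_i (i<j): mu(Syz_1) = beta_2 = C(m,2) = m(m-1)/2
m=33
33*32/2 = 528


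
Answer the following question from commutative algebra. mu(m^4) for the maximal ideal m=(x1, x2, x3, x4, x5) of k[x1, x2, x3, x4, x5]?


Graded Nakayama: mu(m^d) = dim_k (m^d/m^(d+1)) = #degree-4 monomials in 5 vars
C(n+d-1,d)=C(8,4)=70


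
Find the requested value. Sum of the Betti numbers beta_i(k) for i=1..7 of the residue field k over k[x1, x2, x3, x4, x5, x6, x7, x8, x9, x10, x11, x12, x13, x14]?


Koszul resolution: beta_i(k)=C(n,i), n=14
C(14,1)=14, C(14,2)=91, C(14,3)=364, C(14,4)=1001, C(14,5)=2002, C(14,6)=3003, C(14,7)=3432
Sum=9907


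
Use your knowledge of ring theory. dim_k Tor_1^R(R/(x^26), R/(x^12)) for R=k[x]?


Tor_1(R/I,R/J)=(I cap J)/IJ=(x^26)/(x^38)
dim=38-26=min(26,12)=12


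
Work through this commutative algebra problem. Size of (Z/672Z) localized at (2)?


2-primary part: 672=2^5*21
Size=2^5=32


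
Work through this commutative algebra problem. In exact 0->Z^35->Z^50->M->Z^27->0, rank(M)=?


Alt sum=0:
(-1)^0*35 + (-1)^1*50 + (-1)^2*? + (-1)^3*27=0
rank(M)=42


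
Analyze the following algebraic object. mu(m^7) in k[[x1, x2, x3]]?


C(n+d-1,d)=C(9,7)=36


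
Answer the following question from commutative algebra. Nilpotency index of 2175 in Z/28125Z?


2175^k mod 28125:
k=1: 2175
k=2: 5625
k=3: 0
First zero at k = 3


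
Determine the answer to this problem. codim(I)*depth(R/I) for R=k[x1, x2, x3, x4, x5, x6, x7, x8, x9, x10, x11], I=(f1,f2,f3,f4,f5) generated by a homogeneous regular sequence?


codim=5, depth=dim(R/I)=11-5=6
Product=5*6=30


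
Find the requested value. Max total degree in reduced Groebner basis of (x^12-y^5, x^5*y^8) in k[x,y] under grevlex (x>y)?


LT(f1)=x^12, LT(f2)=x^5y^8, lcm=x^12y^8
S(f1,f2) = y^8*f1 - x^7*f2 = -y^13
Reduced GB = {f1, f2, y^13}; degrees 12, 13, 13
Max = 13


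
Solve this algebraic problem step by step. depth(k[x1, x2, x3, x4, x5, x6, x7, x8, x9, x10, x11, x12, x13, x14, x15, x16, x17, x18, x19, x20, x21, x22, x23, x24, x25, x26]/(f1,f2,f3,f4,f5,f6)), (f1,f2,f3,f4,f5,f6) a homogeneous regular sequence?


depth(R)=26
depth(R/I)=26-6=20


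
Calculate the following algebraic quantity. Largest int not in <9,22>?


gcd(9,22)=1 => F=ab-a-b=9*22-9-22=198-31=167


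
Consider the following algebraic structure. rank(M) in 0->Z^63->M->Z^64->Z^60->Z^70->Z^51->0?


Alt sum=0:
(-1)^0*63 + (-1)^1*? + (-1)^2*64 + (-1)^3*60 + (-1)^4*70 + (-1)^5*51=0
rank(M)=86


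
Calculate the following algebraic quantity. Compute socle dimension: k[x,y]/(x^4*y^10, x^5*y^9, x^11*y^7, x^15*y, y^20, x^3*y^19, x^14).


Socle = ann(m) = span of standard monomials u with x*u, y*u in I (staircase corners).
Redundant generators: x^15*y
Minimal generators: x^14, x^11*y^7, x^5*y^9, x^4*y^10, x^3*y^19, y^20
Corners: x^2y^19, x^3y^18, x^4y^9, x^10y^8, x^13y^6
Socle dim=5


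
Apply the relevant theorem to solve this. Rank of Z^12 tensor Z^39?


rank(M(x)N) = rank(M)*rank(N)
12*39 = 468


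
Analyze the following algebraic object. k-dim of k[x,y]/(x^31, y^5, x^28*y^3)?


k[x,y]/I, I = (x^31, y^5, x^28*y^3)
Rect: 31x5=155. Corner: (31-28)x(5-3)=6.
dim = 155-6 = 149


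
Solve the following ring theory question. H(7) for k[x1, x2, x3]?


C(d+n-1,n-1)=C(9,2)=36


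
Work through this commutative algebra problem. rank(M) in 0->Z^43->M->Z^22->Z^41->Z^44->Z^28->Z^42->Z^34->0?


Alt sum=0:
(-1)^0*43 + (-1)^1*? + (-1)^2*22 + (-1)^3*41 + (-1)^4*44 + (-1)^5*28 + (-1)^6*42 + (-1)^7*34=0
rank(M)=48


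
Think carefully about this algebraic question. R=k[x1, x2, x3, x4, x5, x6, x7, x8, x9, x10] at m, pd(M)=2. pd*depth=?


pd+depth=10
depth=10-2=8
pd*depth=2*8=16


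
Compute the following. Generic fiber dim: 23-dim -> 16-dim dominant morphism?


dim(fiber)=dim(X)-dim(Y)=23-16=7


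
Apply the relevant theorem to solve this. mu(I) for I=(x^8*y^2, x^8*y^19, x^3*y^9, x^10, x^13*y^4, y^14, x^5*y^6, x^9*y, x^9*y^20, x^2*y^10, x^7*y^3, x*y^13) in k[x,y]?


Remove redundant (divisible by others).
x^9*y^20 redundant.
x^8*y^19 redundant.
x^13*y^4 redundant.
Min: x^10, x^9*y, x^8*y^2, x^7*y^3, x^5*y^6, x^3*y^9, x^2*y^10, x*y^13, y^14
Count=9


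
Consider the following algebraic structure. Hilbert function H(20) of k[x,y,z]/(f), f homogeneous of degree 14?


C(22,2)-C(8,2)=231-28=203


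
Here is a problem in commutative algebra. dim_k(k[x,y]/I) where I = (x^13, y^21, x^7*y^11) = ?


k[x,y]/I, I = (x^13, y^21, x^7*y^11)
Rect: 13x21=273. Corner: (13-7)x(21-11)=60.
dim = 273-60 = 213


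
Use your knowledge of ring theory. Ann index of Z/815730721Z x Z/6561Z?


Exponent = lcm of the cyclic orders; pairwise coprime => product.
13^8*3^8=815730721*6561=5352009260481


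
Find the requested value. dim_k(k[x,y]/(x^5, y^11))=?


Basis: x^i*y^j, i<5, j<11
5*11=55


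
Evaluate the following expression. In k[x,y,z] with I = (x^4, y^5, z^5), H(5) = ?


Need i<4, j<5, k<5 with i+j+k=5.
For each i, j ranges over max(0,5-i-4)..min(4,5-i):
  i=0: j in [1,4] -> 4
  i=1: j in [0,4] -> 5
  i=2: j in [0,3] -> 4
  i=3: j in [0,2] -> 3
H(5) = 4+5+4+3 = 16


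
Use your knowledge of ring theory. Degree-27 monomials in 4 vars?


C(d+n-1,n-1)=C(30,3)=4060


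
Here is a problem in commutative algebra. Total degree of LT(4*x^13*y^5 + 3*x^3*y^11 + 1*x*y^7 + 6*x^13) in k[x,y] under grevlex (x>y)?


LT: 4*x^13*y^5
deg_x=13, deg_y=5
Total=13+5=18


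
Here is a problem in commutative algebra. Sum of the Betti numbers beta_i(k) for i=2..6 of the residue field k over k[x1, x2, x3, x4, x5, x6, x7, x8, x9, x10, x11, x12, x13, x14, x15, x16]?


Koszul resolution: beta_i(k)=C(n,i), n=16
C(16,2)=120, C(16,3)=560, C(16,4)=1820, C(16,5)=4368, C(16,6)=8008
Sum=14876


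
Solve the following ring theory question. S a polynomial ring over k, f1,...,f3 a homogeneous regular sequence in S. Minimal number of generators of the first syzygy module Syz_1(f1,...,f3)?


Regular sequence => Koszul complex is the minimal free resolution.
Syz_1 minimally generated by Koszul relations f_i*e_j - f_j*e_i (i<j): mu(Syz_1) = beta_2 = C(m,2) = m(m-1)/2
m=3
3*2/2 = 3


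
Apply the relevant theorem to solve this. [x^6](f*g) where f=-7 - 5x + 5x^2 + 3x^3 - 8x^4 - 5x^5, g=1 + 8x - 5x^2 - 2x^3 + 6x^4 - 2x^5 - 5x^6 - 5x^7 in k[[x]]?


[x^6] = sum a_i*b_j, i+j=6
  -7*-5=35
  -5*-2=10
  5*6=30
  3*-2=-6
  -8*-5=40
  -5*8=-40
Sum=69


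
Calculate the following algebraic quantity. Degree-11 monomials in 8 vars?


C(d+n-1,n-1)=C(18,7)=31824


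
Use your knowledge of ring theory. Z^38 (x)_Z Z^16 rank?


rank(M(x)N) = rank(M)*rank(N)
38*16 = 608


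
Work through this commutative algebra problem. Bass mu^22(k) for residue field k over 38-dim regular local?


C(n,i)=C(38,22)=22239974430


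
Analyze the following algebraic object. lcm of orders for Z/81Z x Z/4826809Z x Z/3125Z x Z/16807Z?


Exponent = lcm of the cyclic orders; pairwise coprime => product.
3^4*13^6*5^5*7^5=81*4826809*3125*16807=20534557774696875


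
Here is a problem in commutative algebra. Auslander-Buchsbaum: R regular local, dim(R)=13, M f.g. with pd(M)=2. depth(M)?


pd+depth=depth(R)=13
depth=13-2=11


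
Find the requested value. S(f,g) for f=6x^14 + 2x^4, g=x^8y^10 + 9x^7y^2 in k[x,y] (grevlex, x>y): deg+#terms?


LT(f)=6x^14, LT(g)=x^8y^10
lcm(LM)=x^14y^10
S(f,g) (scaled by 6 to clear denominators) = y^10*f - 6x^6*g = -54x^13y^2 + 2x^4y^10
2 terms, deg 15.
15+2=17


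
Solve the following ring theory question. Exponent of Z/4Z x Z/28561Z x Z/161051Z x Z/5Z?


Exponent = lcm of the cyclic orders; pairwise coprime => product.
2^2*13^4*11^5*5^1=4*28561*161051*5=91995552220


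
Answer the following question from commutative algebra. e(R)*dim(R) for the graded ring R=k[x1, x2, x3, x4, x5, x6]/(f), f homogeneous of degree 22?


e(R)=deg(f)=22, dim(R)=6-1=5
e*dim=22*5=110


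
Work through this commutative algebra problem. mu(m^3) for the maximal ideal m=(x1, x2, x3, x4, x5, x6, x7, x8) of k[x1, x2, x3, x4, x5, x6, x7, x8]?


Graded Nakayama: mu(m^d) = dim_k (m^d/m^(d+1)) = #degree-3 monomials in 8 vars
C(n+d-1,d)=C(10,3)=120


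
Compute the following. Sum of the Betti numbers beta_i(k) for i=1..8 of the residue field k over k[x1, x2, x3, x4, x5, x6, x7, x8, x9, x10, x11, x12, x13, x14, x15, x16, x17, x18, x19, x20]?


Koszul resolution: beta_i(k)=C(n,i), n=20
C(20,1)=20, C(20,2)=190, C(20,3)=1140, C(20,4)=4845, C(20,5)=15504, C(20,6)=38760, C(20,7)=77520, C(20,8)=125970
Sum=263949


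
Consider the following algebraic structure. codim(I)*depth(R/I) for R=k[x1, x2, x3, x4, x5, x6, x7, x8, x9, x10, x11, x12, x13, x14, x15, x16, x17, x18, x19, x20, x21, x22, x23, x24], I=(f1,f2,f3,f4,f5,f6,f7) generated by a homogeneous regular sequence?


codim=7, depth=dim(R/I)=24-7=17
Product=7*17=119


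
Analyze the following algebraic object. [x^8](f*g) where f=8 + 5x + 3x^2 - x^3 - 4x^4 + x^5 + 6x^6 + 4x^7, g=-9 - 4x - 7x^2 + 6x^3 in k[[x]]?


[x^8] = sum a_i*b_j, i+j=8
  1*6=6
  6*-7=-42
  4*-4=-16
Sum=-52


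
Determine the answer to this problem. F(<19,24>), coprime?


gcd(19,24)=1 => F=ab-a-b=19*24-19-24=456-43=413


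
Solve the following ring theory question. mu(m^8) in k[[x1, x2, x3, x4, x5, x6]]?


C(n+d-1,d)=C(13,8)=1287


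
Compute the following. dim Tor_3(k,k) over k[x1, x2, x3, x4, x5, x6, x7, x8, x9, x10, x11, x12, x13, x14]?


Koszul: C(n,i)=C(14,3)=364


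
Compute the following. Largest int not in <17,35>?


gcd(17,35)=1 => F=ab-a-b=17*35-17-35=595-52=543


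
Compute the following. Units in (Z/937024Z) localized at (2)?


Local ring = Z/64Z.
phi(64) = 2^5*(2-1) = 32


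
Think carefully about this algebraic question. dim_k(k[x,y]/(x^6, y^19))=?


Basis: x^i*y^j, i<6, j<19
6*19=114


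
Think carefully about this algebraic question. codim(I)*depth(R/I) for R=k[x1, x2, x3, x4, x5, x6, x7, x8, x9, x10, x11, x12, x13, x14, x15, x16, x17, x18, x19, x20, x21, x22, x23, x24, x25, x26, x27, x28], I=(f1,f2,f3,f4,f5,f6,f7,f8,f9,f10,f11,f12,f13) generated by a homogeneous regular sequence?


codim=13, depth=dim(R/I)=28-13=15
Product=13*15=195


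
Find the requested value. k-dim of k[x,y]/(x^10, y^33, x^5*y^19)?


k[x,y]/I, I = (x^10, y^33, x^5*y^19)
Rect: 10x33=330. Corner: (10-5)x(33-19)=70.
dim = 330-70 = 260


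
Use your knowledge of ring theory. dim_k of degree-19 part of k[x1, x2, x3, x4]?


C(d+n-1,n-1)=C(22,3)=1540


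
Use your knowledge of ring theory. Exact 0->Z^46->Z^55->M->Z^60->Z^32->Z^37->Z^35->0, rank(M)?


Alt sum=0:
(-1)^0*46 + (-1)^1*55 + (-1)^2*? + (-1)^3*60 + (-1)^4*32 + (-1)^5*37 + (-1)^6*35=0
rank(M)=39


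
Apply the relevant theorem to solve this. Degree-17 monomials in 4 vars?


C(d+n-1,n-1)=C(20,3)=1140


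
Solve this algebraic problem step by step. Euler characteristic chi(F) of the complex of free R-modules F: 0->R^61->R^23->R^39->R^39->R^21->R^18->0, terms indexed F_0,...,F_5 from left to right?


chi = sum (-1)^i * rank:
(-1)^0*61=61
(-1)^1*23=-23
(-1)^2*39=39
(-1)^3*39=-39
(-1)^4*21=21
(-1)^5*18=-18
chi=41


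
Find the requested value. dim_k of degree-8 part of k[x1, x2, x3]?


C(d+n-1,n-1)=C(10,2)=45


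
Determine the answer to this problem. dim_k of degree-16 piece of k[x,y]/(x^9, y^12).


k[x,y], I = (x^9, y^12), d = 16
Need i < 9 and d-i < 12.
Range: 5 <= i <= 8.
H(16) = 4


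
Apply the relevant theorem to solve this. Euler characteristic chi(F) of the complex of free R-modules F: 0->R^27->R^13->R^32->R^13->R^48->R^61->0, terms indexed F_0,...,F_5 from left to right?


chi = sum (-1)^i * rank:
(-1)^0*27=27
(-1)^1*13=-13
(-1)^2*32=32
(-1)^3*13=-13
(-1)^4*48=48
(-1)^5*61=-61
chi=20


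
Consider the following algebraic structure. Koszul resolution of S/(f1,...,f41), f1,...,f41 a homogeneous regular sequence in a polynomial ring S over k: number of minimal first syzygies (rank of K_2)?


Regular sequence => Koszul complex is the minimal free resolution.
Syz_1 minimally generated by Koszul relations f_i*e_j - f_j*e_i (i<j): mu(Syz_1) = beta_2 = C(m,2) = m(m-1)/2
m=41
41*40/2 = 820


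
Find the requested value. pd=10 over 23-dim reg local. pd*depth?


pd+depth=23
depth=23-10=13
pd*depth=10*13=130


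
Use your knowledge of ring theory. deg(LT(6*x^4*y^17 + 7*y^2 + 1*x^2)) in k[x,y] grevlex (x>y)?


LT: 6*x^4*y^17
deg_x=4, deg_y=17
Total=4+17=21


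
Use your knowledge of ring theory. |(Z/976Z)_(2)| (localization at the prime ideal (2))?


2-primary part: 976=2^4*61
Size=2^4=16


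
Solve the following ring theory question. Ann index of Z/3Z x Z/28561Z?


Exponent = lcm of the cyclic orders; pairwise coprime => product.
3^1*13^4=3*28561=85683


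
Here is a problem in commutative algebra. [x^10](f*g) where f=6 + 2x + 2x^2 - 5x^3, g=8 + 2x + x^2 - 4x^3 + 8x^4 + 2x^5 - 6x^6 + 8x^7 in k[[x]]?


[x^10] = sum a_i*b_j, i+j=10
  -5*8=-40
Sum=-40


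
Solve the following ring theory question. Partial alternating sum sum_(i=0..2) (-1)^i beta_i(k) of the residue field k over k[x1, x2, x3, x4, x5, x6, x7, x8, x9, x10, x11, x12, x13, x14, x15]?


Koszul resolution: beta_i(k)=C(n,i), n=15
sum_(i=0..p) (-1)^i C(n,i) = (-1)^p C(n-1,p)
(-1)^2*C(14,2) = (-1)^2*91 = 91


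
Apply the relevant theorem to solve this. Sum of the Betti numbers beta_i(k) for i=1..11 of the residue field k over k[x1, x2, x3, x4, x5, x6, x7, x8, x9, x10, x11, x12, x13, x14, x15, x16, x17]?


Koszul resolution: beta_i(k)=C(n,i), n=17
C(17,1)=17, C(17,2)=136, C(17,3)=680, C(17,4)=2380, C(17,5)=6188, C(17,6)=12376, C(17,7)=19448, C(17,8)=24310, C(17,9)=24310, C(17,10)=19448, C(17,11)=12376
Sum=121669


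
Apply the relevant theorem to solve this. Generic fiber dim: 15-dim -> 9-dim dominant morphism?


dim(fiber)=dim(X)-dim(Y)=15-9=6


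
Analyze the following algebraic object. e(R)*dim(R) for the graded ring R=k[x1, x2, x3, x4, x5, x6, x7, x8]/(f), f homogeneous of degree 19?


e(R)=deg(f)=19, dim(R)=8-1=7
e*dim=19*7=133


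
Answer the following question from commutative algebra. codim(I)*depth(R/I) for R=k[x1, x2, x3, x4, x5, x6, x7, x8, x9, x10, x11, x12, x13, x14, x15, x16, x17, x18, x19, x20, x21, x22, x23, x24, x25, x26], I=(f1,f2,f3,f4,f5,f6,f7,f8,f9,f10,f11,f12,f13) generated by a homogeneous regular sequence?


codim=13, depth=dim(R/I)=26-13=13
Product=13*13=169


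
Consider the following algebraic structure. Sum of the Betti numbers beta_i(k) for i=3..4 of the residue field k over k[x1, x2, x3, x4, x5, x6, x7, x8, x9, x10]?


Koszul resolution: beta_i(k)=C(n,i), n=10
C(10,3)=120, C(10,4)=210
Sum=330


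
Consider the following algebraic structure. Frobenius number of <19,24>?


gcd(19,24)=1 => F=ab-a-b=19*24-19-24=456-43=413


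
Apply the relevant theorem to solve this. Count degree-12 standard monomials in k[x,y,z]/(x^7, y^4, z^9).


Need i<7, j<4, k<9 with i+j+k=12.
For each i, j ranges over max(0,12-i-8)..min(3,12-i):
  i=0: j in [4,3] -> 0
  i=1: j in [3,3] -> 1
  i=2: j in [2,3] -> 2
  i=3: j in [1,3] -> 3
  i=4: j in [0,3] -> 4
  i=5: j in [0,3] -> 4
  i=6: j in [0,3] -> 4
H(12) = 0+1+2+3+4+4+4 = 18


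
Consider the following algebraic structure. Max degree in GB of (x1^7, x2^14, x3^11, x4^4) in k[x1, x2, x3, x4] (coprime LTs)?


Pure powers, coprime LTs => already GB.
Degrees: 7, 14, 11, 4
Max=14


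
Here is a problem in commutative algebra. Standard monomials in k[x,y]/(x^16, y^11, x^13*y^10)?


k[x,y]/I, I = (x^16, y^11, x^13*y^10)
Rect: 16x11=176. Corner: (16-13)x(11-10)=3.
dim = 176-3 = 173


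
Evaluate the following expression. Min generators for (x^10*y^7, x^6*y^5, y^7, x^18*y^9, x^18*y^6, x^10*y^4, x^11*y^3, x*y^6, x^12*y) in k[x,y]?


Remove redundant (divisible by others).
x^18*y^6 redundant.
x^10*y^7 redundant.
x^18*y^9 redundant.
Min: x^12*y, x^11*y^3, x^10*y^4, x^6*y^5, x*y^6, y^7
Count=6


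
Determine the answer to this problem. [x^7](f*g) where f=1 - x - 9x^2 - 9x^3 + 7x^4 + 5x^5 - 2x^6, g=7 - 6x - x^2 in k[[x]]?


[x^7] = sum a_i*b_j, i+j=7
  5*-1=-5
  -2*-6=12
Sum=7


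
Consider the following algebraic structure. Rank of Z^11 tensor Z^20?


rank(M(x)N) = rank(M)*rank(N)
11*20 = 220


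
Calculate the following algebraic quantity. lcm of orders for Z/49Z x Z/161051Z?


Exponent = lcm of the cyclic orders; pairwise coprime => product.
7^2*11^5=49*161051=7891499


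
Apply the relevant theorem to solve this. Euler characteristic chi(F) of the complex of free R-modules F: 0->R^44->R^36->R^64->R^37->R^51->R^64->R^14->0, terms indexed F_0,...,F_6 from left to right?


chi = sum (-1)^i * rank:
(-1)^0*44=44
(-1)^1*36=-36
(-1)^2*64=64
(-1)^3*37=-37
(-1)^4*51=51
(-1)^5*64=-64
(-1)^6*14=14
chi=36


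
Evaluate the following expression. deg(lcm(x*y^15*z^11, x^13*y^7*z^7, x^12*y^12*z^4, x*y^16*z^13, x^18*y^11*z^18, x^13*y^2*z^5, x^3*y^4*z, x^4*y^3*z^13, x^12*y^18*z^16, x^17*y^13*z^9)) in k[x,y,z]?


lcm = componentwise max:
x: max(1,13,12,1,18,13,3,4,12,17)=18
y: max(15,7,12,16,11,2,4,3,18,13)=18
z: max(11,7,4,13,18,5,1,13,16,9)=18
Total=18+18+18=54


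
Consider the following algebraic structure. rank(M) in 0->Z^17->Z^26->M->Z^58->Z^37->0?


Alt sum=0:
(-1)^0*17 + (-1)^1*26 + (-1)^2*? + (-1)^3*58 + (-1)^4*37=0
rank(M)=30


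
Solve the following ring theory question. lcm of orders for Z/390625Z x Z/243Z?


Exponent = lcm of the cyclic orders; pairwise coprime => product.
5^8*3^5=390625*243=94921875


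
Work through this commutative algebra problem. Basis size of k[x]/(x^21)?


Basis: 1,x,...,x^20
dim=21


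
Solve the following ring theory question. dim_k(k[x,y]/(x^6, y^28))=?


Basis: x^i*y^j, i<6, j<28
6*28=168


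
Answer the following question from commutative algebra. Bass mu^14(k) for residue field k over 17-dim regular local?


C(n,i)=C(17,14)=680


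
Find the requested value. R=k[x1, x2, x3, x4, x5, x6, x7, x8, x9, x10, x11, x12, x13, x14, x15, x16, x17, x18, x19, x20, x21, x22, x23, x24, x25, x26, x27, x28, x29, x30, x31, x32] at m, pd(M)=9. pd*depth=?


pd+depth=32
depth=32-9=23
pd*depth=9*23=207


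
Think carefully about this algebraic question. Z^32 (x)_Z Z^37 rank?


rank(M(x)N) = rank(M)*rank(N)
32*37 = 1184


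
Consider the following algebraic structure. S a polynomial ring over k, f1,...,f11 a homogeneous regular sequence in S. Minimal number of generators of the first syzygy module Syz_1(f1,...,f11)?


Regular sequence => Koszul complex is the minimal free resolution.
Syz_1 minimally generated by Koszul relations f_i*e_j - f_j*e_i (i<j): mu(Syz_1) = beta_2 = C(m,2) = m(m-1)/2
m=11
11*10/2 = 55


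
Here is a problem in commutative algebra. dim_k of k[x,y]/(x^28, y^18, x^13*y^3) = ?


k[x,y]/I, I = (x^28, y^18, x^13*y^3)
Rect: 28x18=504. Corner: (28-13)x(18-3)=225.
dim = 504-225 = 279


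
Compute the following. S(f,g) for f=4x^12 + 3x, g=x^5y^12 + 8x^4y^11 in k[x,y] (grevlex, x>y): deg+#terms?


LT(f)=4x^12, LT(g)=x^5y^12
lcm(LM)=x^12y^12
S(f,g) (scaled by 4 to clear denominators) = y^12*f - 4x^7*g = -32x^11y^11 + 3xy^12
2 terms, deg 22.
22+2=24


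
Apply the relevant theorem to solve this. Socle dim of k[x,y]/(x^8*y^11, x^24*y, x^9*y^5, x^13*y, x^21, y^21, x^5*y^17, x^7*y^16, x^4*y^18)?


Socle = ann(m) = span of standard monomials u with x*u, y*u in I (staircase corners).
Redundant generators: x^24*y
Minimal generators: x^21, x^13*y, x^9*y^5, x^8*y^11, x^7*y^16, x^5*y^17, x^4*y^18, y^21
Corners: x^3y^20, x^4y^17, x^6y^16, x^7y^15, x^8y^10, x^12y^4, x^20
Socle dim=7


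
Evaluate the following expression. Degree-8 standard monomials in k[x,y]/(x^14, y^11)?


k[x,y], I = (x^14, y^11), d = 8
Need i < 14 and d-i < 11.
Range: 0 <= i <= 8.
H(8) = 9


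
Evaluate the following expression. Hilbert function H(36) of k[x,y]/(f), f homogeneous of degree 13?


H(t)=d for t>=d-1.
d=13, t=36
H(36)=13


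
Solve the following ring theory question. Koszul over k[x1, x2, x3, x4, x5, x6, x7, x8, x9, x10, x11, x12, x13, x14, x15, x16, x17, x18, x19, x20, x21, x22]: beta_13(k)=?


C(n,i)=C(22,13)=497420


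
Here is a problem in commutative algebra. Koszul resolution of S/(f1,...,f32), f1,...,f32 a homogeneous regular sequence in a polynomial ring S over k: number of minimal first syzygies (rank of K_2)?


Regular sequence => Koszul complex is the minimal free resolution.
Syz_1 minimally generated by Koszul relations f_i*e_j - f_j*e_i (i<j): mu(Syz_1) = beta_2 = C(m,2) = m(m-1)/2
m=32
32*31/2 = 496


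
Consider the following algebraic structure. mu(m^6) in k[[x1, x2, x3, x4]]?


C(n+d-1,d)=C(9,6)=84


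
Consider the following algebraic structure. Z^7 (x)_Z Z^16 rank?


rank(M(x)N) = rank(M)*rank(N)
7*16 = 112


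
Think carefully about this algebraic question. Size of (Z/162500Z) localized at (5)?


5-primary part: 162500=5^5*52
Size=5^5=3125


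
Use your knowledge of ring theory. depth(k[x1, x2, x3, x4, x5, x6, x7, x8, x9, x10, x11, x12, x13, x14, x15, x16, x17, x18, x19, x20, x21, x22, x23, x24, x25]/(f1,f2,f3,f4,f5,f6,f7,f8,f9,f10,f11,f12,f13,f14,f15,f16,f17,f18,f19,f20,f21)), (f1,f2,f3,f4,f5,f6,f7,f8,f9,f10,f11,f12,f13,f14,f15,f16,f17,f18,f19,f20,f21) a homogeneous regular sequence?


depth(R)=25
depth(R/I)=25-21=4


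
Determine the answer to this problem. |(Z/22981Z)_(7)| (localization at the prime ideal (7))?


7-primary part: 22981=7^3*67
Size=7^3=343


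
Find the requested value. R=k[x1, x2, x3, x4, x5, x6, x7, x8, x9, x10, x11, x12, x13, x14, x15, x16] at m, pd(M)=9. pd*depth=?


pd+depth=16
depth=16-9=7
pd*depth=9*7=63


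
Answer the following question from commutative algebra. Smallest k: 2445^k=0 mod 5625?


2445^k mod 5625:
k=1: 2445
k=2: 4275
k=3: 1125
k=4: 0
First zero at k = 4


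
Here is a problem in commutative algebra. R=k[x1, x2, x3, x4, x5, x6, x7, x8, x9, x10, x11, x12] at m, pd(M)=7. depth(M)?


pd+depth=depth(R)=12
depth=12-7=5


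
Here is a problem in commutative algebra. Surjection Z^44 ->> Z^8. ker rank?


rank(ker) = 44-8 = 36


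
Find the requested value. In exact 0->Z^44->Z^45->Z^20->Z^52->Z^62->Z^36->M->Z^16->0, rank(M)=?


Alt sum=0:
(-1)^0*44 + (-1)^1*45 + (-1)^2*20 + (-1)^3*52 + (-1)^4*62 + (-1)^5*36 + (-1)^6*? + (-1)^7*16=0
rank(M)=23


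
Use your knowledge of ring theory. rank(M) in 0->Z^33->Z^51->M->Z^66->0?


Alt sum=0:
(-1)^0*33 + (-1)^1*51 + (-1)^2*? + (-1)^3*66=0
rank(M)=84


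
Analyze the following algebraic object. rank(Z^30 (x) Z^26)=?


rank(M(x)N) = rank(M)*rank(N)
30*26 = 780


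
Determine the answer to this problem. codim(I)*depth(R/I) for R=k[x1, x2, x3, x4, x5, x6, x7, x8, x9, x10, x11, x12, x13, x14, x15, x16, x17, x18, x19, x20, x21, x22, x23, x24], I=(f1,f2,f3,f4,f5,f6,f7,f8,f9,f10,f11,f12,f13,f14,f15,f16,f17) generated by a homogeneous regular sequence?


codim=17, depth=dim(R/I)=24-17=7
Product=17*7=119


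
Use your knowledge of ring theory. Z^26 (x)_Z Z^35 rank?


rank(M(x)N) = rank(M)*rank(N)
26*35 = 910
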